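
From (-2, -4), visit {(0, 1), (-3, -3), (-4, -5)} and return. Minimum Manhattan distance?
20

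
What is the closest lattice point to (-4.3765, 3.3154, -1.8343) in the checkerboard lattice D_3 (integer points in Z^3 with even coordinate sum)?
(-5, 3, -2)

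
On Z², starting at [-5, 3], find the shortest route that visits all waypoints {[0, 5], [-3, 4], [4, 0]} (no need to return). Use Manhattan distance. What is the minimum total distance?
16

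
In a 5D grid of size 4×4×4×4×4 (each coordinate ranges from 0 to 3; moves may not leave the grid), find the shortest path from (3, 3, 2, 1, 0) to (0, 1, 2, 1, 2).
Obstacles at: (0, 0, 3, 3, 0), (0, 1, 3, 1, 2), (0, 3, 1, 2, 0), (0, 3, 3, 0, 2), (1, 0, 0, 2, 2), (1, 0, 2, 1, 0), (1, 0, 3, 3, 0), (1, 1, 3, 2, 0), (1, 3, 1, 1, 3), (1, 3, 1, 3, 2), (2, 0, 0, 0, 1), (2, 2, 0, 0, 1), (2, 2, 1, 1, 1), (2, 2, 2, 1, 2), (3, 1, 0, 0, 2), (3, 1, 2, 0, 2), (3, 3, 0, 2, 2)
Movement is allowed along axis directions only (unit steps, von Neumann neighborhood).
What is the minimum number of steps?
7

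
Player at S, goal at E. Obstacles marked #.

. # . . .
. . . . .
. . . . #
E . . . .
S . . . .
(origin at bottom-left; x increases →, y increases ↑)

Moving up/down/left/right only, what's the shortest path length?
1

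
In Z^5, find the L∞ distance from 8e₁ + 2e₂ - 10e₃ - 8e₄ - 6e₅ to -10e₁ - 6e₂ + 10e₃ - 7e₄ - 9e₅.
20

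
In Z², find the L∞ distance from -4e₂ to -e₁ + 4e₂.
8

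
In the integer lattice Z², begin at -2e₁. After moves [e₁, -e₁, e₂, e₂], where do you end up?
(-2, 2)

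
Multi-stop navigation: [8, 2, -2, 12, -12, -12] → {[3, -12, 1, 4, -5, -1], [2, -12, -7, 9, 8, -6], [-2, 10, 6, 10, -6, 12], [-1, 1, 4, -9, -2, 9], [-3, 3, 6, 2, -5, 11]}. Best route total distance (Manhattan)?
172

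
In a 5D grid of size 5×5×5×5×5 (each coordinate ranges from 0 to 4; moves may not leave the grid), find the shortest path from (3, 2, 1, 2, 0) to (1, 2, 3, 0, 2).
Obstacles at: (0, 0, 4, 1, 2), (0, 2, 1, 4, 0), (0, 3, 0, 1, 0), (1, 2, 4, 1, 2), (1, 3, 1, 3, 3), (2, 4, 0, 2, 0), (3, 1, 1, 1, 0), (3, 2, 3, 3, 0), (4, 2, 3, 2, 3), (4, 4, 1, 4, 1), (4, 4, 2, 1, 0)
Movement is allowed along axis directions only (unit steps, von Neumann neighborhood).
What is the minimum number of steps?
8
(one shortest path: (3, 2, 1, 2, 0) → (2, 2, 1, 2, 0) → (1, 2, 1, 2, 0) → (1, 2, 2, 2, 0) → (1, 2, 3, 2, 0) → (1, 2, 3, 1, 0) → (1, 2, 3, 0, 0) → (1, 2, 3, 0, 1) → (1, 2, 3, 0, 2))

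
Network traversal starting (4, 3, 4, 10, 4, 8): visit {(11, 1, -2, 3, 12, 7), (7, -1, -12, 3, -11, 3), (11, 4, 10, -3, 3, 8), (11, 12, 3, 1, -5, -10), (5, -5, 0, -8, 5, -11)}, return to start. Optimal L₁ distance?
252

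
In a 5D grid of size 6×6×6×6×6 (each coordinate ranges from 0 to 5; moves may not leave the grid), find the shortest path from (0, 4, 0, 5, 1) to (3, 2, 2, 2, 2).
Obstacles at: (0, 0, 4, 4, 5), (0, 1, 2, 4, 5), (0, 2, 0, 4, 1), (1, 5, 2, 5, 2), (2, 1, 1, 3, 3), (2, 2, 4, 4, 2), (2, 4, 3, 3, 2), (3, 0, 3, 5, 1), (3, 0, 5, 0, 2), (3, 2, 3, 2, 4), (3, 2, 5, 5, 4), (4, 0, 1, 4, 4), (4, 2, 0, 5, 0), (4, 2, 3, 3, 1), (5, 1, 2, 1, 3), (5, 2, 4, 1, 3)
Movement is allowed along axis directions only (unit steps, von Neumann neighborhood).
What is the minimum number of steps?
11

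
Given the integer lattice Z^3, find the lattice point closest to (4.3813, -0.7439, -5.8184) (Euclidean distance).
(4, -1, -6)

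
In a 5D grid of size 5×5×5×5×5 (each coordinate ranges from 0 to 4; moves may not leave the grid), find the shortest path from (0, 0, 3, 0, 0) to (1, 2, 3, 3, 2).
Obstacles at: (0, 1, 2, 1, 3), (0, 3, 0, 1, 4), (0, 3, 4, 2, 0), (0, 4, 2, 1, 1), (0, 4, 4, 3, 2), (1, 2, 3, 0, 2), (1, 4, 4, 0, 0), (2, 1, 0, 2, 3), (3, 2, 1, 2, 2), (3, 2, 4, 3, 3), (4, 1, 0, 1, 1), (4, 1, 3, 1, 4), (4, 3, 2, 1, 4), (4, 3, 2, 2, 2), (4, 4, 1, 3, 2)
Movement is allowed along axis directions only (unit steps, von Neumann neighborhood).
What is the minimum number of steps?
8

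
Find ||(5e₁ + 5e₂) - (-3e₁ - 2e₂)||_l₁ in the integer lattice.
15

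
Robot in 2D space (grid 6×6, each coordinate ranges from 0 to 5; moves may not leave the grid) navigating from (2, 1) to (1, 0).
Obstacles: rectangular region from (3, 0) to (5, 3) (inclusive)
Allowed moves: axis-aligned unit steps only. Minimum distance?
2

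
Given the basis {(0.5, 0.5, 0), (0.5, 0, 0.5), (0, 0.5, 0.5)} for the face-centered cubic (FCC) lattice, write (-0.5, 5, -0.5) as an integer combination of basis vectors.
5b₁ - 6b₂ + 5b₃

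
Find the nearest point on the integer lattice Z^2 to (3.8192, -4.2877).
(4, -4)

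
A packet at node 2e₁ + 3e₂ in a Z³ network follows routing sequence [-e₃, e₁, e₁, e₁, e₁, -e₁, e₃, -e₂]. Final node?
(5, 2, 0)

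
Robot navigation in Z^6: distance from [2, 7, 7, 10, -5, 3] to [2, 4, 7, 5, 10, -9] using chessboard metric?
15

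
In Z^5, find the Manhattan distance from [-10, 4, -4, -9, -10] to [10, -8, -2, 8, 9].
70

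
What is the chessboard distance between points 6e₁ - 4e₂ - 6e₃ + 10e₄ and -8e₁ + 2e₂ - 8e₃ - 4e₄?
14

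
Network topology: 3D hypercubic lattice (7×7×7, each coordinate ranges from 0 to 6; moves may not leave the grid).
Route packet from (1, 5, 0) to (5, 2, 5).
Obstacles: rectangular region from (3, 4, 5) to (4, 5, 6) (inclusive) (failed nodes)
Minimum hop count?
12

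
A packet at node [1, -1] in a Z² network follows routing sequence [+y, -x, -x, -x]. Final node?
(-2, 0)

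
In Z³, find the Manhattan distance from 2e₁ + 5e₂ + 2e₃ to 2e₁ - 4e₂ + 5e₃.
12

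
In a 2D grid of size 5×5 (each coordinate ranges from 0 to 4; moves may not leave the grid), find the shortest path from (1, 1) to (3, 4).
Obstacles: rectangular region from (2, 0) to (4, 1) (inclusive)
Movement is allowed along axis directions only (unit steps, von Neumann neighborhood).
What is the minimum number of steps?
5
(one shortest path: (1, 1) → (1, 2) → (2, 2) → (3, 2) → (3, 3) → (3, 4))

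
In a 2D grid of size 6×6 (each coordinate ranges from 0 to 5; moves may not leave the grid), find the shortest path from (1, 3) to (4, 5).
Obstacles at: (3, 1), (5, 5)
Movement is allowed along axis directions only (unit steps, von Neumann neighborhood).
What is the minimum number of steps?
5
(one shortest path: (1, 3) → (2, 3) → (3, 3) → (4, 3) → (4, 4) → (4, 5))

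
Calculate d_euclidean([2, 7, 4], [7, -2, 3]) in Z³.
10.3441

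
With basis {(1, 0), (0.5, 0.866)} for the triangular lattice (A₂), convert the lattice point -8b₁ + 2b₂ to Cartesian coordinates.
(-7, 1.732)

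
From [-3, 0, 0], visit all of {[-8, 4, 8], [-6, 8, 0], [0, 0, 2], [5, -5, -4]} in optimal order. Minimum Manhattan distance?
59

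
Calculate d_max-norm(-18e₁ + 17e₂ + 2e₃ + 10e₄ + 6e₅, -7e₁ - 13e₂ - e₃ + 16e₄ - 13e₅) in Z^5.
30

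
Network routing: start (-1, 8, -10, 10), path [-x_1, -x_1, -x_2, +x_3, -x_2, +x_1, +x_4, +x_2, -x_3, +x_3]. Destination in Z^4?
(-2, 7, -9, 11)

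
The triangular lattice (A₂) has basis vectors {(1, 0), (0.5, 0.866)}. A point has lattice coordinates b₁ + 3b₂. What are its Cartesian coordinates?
(2.5, 2.598)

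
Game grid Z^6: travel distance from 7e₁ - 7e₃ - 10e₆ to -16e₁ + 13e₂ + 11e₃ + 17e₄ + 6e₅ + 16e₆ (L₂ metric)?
44.9778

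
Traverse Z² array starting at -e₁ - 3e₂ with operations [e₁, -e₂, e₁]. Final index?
(1, -4)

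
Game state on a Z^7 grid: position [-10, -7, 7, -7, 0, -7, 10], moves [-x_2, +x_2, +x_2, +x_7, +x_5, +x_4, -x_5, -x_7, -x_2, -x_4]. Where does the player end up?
(-10, -7, 7, -7, 0, -7, 10)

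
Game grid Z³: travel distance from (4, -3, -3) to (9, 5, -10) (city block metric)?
20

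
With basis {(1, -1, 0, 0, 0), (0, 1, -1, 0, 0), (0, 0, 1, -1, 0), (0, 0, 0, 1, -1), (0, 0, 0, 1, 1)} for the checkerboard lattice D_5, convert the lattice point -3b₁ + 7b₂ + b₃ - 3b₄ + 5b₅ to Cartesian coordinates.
(-3, 10, -6, 1, 8)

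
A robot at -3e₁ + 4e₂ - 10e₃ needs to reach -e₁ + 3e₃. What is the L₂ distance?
13.7477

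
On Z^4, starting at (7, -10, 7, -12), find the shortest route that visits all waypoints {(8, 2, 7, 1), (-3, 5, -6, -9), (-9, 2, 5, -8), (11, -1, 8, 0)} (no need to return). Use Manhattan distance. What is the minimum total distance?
83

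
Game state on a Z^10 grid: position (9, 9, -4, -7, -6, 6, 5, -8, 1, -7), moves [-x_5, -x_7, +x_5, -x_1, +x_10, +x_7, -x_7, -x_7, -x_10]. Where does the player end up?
(8, 9, -4, -7, -6, 6, 3, -8, 1, -7)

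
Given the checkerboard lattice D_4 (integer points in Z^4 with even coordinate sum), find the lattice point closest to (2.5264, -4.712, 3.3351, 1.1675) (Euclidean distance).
(3, -5, 3, 1)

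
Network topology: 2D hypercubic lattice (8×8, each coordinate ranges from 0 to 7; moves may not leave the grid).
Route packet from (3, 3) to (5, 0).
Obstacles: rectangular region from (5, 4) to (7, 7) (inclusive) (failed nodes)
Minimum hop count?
5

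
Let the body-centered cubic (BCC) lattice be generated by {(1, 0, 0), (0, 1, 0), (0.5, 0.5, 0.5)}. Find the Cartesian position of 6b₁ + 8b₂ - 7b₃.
(2.5, 4.5, -3.5)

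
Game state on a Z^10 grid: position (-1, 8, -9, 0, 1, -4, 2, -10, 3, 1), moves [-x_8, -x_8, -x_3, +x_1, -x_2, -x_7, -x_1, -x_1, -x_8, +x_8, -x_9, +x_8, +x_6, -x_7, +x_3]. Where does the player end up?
(-2, 7, -9, 0, 1, -3, 0, -11, 2, 1)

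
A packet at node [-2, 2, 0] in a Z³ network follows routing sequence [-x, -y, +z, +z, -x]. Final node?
(-4, 1, 2)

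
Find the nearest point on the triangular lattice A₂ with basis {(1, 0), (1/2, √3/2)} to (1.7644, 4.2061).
(1.5, 4.33)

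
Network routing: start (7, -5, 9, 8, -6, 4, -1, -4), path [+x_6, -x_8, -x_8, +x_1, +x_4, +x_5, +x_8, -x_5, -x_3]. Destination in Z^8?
(8, -5, 8, 9, -6, 5, -1, -5)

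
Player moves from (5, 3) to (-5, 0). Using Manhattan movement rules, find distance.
13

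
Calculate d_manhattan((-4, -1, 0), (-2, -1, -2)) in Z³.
4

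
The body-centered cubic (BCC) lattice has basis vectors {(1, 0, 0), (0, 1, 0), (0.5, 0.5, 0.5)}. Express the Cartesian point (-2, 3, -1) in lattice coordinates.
-b₁ + 4b₂ - 2b₃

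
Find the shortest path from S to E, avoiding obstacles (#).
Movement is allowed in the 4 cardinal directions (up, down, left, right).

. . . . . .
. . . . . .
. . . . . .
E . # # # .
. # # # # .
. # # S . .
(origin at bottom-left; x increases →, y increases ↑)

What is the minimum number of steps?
11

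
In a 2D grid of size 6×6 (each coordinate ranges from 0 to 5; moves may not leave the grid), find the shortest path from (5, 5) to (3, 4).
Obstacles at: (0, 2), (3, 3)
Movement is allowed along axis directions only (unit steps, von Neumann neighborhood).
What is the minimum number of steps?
3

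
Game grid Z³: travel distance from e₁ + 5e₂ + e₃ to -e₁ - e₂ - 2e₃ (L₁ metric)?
11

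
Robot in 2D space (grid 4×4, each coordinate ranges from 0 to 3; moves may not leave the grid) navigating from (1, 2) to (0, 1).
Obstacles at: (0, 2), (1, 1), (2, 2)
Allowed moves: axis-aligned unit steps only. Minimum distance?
10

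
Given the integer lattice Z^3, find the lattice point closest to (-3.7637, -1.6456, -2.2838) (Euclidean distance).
(-4, -2, -2)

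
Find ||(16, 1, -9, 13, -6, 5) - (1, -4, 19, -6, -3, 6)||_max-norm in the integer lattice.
28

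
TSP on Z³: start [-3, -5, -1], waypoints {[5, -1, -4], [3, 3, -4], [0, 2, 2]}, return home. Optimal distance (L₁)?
44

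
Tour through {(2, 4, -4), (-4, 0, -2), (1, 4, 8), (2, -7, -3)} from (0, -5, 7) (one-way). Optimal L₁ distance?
50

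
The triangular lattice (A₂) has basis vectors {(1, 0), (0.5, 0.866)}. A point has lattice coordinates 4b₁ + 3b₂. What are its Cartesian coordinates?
(5.5, 2.598)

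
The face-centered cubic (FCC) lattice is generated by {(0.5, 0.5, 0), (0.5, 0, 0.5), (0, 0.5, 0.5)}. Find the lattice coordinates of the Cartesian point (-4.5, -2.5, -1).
-6b₁ - 3b₂ + b₃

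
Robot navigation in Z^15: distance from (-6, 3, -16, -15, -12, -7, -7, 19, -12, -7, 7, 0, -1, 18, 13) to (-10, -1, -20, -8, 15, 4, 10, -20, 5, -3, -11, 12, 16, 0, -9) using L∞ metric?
39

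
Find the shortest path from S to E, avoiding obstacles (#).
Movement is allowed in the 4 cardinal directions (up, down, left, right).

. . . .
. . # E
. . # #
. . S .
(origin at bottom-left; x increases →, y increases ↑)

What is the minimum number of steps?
7
(one shortest path: (2, 0) → (1, 0) → (1, 1) → (1, 2) → (1, 3) → (2, 3) → (3, 3) → (3, 2))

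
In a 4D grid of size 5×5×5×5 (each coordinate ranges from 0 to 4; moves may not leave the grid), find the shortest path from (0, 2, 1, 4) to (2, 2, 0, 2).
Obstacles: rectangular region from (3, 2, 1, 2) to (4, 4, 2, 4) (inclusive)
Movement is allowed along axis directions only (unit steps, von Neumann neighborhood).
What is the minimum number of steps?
5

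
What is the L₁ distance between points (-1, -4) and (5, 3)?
13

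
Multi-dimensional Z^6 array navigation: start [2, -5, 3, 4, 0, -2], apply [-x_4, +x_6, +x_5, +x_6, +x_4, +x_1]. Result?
(3, -5, 3, 4, 1, 0)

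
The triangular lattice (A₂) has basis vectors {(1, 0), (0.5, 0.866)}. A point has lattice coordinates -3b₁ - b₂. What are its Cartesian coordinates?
(-3.5, -0.866)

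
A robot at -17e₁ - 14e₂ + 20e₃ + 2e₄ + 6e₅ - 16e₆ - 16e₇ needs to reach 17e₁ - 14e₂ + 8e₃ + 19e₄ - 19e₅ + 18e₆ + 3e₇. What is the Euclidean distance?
61.0819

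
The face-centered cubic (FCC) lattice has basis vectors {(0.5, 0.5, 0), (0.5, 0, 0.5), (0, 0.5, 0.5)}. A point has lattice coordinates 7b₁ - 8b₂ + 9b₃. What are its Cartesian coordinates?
(-0.5, 8, 0.5)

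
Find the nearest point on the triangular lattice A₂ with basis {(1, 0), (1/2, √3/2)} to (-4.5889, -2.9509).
(-4.5, -2.598)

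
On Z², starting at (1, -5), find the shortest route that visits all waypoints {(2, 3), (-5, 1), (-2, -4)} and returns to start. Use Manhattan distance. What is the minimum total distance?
30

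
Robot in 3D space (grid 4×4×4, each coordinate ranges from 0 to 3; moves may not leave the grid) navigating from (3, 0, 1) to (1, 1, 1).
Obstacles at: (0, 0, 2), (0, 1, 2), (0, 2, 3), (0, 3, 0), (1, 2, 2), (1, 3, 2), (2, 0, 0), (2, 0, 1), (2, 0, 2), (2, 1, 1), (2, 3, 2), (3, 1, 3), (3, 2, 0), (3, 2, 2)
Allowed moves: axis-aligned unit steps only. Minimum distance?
5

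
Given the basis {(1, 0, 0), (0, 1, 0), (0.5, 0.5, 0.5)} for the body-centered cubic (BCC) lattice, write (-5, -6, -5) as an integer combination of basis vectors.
-b₂ - 10b₃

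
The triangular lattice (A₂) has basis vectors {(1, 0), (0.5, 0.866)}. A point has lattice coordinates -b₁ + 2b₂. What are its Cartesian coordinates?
(0, 1.732)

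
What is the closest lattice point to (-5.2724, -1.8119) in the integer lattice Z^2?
(-5, -2)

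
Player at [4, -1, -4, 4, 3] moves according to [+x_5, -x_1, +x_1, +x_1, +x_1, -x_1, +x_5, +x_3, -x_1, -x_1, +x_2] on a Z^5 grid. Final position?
(3, 0, -3, 4, 5)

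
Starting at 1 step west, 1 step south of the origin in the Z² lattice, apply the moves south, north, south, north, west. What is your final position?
(-2, -1)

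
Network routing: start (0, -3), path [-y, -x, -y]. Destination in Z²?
(-1, -5)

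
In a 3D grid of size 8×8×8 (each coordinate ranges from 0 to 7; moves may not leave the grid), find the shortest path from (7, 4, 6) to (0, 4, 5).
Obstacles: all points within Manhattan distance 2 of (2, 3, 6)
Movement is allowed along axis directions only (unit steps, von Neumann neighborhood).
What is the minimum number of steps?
10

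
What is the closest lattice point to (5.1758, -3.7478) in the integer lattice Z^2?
(5, -4)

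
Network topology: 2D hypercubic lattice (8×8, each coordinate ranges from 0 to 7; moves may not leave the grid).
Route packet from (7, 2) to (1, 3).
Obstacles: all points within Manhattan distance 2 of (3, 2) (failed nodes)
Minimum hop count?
11
(one shortest path: (7, 2) → (6, 2) → (6, 3) → (5, 3) → (5, 4) → (4, 4) → (4, 5) → (3, 5) → (2, 5) → (1, 5) → (1, 4) → (1, 3))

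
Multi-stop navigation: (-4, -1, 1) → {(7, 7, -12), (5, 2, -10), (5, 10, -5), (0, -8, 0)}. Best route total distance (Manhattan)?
58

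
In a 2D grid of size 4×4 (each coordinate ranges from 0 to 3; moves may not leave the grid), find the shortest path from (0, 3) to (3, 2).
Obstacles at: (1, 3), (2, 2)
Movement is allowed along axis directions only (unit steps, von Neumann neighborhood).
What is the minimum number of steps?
6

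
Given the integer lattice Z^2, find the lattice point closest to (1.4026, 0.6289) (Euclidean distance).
(1, 1)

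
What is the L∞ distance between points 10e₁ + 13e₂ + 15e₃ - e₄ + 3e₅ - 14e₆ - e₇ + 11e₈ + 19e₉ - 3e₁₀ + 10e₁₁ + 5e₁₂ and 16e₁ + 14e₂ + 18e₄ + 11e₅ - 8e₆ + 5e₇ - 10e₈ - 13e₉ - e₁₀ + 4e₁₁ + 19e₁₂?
32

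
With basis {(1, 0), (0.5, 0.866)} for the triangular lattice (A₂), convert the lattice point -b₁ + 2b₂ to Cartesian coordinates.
(0, 1.732)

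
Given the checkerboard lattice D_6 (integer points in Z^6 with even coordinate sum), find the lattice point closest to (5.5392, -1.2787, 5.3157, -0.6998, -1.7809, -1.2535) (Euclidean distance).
(6, -1, 5, -1, -2, -1)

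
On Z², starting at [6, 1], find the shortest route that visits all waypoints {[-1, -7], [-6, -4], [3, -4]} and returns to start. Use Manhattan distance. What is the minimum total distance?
40
(one optimal route: (6, 1) → (-1, -7) → (-6, -4) → (3, -4) → (6, 1))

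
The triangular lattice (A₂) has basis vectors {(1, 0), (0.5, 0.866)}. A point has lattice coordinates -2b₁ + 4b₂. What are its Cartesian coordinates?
(0, 3.464)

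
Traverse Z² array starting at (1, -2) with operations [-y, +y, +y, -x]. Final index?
(0, -1)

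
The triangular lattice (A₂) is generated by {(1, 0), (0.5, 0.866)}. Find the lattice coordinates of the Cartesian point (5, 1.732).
4b₁ + 2b₂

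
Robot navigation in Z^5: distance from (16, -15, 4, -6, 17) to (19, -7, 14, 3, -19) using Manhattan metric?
66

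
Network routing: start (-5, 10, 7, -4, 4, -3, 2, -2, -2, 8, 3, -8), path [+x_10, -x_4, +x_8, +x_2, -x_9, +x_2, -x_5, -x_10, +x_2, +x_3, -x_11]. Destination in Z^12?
(-5, 13, 8, -5, 3, -3, 2, -1, -3, 8, 2, -8)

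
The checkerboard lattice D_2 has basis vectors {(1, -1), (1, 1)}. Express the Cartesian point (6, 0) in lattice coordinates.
3b₁ + 3b₂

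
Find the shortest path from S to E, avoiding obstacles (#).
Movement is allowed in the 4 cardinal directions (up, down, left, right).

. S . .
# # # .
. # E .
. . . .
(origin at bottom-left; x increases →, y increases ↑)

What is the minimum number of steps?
5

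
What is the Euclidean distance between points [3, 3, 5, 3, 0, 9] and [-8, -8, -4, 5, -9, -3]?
23.4947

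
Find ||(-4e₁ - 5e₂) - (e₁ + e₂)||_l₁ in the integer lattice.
11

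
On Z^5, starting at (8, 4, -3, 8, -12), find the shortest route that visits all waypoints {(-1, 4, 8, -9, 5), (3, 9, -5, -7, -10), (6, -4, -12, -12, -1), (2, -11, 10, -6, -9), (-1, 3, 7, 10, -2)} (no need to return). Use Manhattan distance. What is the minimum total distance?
172
(one optimal route: (8, 4, -3, 8, -12) → (-1, 3, 7, 10, -2) → (-1, 4, 8, -9, 5) → (2, -11, 10, -6, -9) → (3, 9, -5, -7, -10) → (6, -4, -12, -12, -1))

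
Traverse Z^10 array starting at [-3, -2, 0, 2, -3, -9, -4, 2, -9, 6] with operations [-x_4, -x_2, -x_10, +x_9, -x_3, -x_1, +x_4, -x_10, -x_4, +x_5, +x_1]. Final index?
(-3, -3, -1, 1, -2, -9, -4, 2, -8, 4)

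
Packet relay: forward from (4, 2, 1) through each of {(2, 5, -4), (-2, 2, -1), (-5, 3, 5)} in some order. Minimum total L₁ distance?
30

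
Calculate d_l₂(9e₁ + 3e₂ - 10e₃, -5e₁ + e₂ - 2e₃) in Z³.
16.2481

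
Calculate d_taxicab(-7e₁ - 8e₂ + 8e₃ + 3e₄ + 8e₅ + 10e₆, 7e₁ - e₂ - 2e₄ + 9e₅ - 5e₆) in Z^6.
50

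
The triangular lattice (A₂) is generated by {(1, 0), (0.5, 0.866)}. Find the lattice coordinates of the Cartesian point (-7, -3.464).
-5b₁ - 4b₂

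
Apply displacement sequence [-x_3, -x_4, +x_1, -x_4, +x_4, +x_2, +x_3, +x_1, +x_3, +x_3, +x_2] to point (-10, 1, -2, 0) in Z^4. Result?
(-8, 3, 0, -1)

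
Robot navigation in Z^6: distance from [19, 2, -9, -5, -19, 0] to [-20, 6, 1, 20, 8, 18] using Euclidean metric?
57.576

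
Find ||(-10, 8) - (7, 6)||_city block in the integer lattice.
19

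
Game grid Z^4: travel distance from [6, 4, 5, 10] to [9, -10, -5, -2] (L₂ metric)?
21.1896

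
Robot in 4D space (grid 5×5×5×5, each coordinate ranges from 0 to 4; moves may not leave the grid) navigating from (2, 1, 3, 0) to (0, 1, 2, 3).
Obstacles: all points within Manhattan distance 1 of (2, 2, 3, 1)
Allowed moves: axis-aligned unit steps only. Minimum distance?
6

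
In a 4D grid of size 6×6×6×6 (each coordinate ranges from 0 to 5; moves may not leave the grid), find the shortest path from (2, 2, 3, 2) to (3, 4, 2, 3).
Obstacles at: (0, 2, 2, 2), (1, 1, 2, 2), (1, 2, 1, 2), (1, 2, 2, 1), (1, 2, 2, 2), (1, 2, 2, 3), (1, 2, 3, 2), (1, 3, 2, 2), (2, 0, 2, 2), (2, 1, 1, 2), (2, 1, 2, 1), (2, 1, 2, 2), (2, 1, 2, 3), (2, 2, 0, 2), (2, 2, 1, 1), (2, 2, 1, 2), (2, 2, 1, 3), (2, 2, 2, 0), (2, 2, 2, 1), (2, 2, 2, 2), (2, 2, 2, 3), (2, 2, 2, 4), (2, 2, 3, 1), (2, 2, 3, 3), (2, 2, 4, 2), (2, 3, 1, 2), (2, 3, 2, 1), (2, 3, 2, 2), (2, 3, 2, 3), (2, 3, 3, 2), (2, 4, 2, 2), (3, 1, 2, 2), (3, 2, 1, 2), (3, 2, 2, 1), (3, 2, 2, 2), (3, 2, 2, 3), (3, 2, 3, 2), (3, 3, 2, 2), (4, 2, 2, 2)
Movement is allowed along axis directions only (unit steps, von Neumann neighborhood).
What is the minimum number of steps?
7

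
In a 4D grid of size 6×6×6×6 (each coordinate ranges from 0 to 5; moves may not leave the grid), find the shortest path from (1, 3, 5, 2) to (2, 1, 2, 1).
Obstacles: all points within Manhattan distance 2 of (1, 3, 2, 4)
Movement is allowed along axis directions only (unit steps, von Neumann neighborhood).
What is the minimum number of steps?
7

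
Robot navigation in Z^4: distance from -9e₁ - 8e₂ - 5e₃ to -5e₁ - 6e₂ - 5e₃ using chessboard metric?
4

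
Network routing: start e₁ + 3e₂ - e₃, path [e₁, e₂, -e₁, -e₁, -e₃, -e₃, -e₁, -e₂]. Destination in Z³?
(-1, 3, -3)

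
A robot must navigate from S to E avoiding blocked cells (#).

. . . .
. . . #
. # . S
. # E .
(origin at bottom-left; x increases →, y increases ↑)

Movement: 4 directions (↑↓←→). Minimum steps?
2
(one shortest path: (3, 1) → (2, 1) → (2, 0))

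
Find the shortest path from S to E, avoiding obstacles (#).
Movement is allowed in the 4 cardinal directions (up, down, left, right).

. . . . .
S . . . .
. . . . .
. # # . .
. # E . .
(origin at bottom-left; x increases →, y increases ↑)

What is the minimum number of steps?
7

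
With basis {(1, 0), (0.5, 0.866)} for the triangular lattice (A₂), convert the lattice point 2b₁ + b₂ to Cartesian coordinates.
(2.5, 0.866)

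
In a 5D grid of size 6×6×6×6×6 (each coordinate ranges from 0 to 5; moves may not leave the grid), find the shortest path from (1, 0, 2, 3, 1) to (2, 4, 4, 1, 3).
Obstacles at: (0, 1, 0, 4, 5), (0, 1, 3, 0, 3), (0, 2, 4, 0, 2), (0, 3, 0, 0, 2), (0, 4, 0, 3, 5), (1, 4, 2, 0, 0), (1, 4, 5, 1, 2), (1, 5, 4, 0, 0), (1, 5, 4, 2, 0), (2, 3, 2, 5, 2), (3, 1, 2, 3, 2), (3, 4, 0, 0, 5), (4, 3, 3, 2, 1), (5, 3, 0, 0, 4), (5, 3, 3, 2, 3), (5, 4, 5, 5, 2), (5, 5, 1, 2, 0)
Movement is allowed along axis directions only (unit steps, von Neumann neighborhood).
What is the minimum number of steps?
11
(one shortest path: (1, 0, 2, 3, 1) → (2, 0, 2, 3, 1) → (2, 1, 2, 3, 1) → (2, 2, 2, 3, 1) → (2, 3, 2, 3, 1) → (2, 4, 2, 3, 1) → (2, 4, 3, 3, 1) → (2, 4, 4, 3, 1) → (2, 4, 4, 2, 1) → (2, 4, 4, 1, 1) → (2, 4, 4, 1, 2) → (2, 4, 4, 1, 3))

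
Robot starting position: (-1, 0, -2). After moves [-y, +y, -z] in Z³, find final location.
(-1, 0, -3)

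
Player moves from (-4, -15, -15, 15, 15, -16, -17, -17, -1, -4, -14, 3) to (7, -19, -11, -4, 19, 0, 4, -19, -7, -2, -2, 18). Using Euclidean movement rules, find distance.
40.4969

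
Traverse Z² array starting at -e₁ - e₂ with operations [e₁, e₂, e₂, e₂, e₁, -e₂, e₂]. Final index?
(1, 2)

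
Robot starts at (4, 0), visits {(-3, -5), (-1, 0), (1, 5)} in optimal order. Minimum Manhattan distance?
22
(one optimal route: (4, 0) → (1, 5) → (-1, 0) → (-3, -5))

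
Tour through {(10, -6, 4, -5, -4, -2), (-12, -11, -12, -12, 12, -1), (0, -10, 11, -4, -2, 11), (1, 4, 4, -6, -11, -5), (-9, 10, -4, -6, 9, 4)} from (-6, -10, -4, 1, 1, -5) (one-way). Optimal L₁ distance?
209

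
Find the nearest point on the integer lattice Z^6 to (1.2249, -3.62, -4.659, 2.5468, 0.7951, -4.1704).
(1, -4, -5, 3, 1, -4)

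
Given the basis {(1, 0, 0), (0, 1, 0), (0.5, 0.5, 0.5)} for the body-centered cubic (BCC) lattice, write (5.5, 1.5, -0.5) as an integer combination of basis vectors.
6b₁ + 2b₂ - b₃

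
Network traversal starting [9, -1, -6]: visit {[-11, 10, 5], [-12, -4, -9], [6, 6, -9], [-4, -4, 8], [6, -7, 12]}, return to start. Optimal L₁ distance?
138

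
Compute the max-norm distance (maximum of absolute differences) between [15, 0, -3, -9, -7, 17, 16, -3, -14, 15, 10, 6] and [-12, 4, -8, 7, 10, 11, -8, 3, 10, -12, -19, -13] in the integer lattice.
29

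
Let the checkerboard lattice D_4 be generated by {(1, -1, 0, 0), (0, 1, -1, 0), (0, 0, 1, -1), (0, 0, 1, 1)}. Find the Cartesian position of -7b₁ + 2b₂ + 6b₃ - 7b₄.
(-7, 9, -3, -13)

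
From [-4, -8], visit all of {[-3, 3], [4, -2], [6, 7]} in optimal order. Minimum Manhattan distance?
35
(one optimal route: (-4, -8) → (-3, 3) → (4, -2) → (6, 7))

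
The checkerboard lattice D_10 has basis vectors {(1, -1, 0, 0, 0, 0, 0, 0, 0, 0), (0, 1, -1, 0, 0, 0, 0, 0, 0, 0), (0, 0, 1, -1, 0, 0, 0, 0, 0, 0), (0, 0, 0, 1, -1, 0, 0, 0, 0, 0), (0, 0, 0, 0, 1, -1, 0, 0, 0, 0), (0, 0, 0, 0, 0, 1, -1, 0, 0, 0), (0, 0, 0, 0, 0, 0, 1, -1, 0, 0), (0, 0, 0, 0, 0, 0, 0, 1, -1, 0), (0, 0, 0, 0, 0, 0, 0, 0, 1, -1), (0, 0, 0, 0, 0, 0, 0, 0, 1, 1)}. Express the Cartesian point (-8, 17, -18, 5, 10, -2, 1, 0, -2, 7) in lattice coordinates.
-8b₁ + 9b₂ - 9b₃ - 4b₄ + 6b₅ + 4b₆ + 5b₇ + 5b₈ - 2b₉ + 5b₁₀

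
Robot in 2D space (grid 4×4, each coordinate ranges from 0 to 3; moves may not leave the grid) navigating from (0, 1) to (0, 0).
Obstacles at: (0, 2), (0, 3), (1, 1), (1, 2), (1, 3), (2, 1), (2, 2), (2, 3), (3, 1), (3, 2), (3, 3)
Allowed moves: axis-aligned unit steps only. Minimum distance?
1
(one shortest path: (0, 1) → (0, 0))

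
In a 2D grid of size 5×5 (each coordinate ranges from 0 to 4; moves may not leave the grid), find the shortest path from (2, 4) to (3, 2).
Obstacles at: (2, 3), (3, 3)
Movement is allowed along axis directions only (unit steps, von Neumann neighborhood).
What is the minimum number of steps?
5
(one shortest path: (2, 4) → (1, 4) → (1, 3) → (1, 2) → (2, 2) → (3, 2))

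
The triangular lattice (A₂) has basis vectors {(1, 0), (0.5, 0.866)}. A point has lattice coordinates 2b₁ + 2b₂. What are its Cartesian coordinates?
(3, 1.732)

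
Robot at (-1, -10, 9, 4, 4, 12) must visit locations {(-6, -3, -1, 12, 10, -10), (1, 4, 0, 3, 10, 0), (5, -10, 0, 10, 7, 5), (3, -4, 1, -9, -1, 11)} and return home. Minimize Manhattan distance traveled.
186
(one optimal route: (-1, -10, 9, 4, 4, 12) → (5, -10, 0, 10, 7, 5) → (-6, -3, -1, 12, 10, -10) → (1, 4, 0, 3, 10, 0) → (3, -4, 1, -9, -1, 11) → (-1, -10, 9, 4, 4, 12))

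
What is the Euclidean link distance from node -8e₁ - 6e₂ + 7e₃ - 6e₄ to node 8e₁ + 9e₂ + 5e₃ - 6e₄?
22.0227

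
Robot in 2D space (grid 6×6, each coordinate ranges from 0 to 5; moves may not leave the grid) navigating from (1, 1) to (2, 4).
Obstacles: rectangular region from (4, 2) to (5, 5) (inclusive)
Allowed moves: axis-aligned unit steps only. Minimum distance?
4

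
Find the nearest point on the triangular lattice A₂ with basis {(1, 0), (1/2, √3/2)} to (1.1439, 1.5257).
(1, 1.732)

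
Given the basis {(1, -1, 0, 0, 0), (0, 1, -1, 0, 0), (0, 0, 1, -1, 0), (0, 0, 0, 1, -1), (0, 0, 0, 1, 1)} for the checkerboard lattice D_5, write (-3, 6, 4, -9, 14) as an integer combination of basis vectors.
-3b₁ + 3b₂ + 7b₃ - 8b₄ + 6b₅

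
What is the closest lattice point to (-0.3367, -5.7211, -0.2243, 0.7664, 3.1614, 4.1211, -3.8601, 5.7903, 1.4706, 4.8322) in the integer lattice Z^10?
(0, -6, 0, 1, 3, 4, -4, 6, 1, 5)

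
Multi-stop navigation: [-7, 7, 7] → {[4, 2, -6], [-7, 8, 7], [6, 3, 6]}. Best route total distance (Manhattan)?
35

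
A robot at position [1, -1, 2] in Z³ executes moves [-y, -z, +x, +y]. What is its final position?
(2, -1, 1)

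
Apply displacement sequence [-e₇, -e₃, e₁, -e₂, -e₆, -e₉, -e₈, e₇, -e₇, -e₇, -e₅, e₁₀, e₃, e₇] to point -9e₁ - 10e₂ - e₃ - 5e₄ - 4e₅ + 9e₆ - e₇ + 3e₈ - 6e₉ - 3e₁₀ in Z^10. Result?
(-8, -11, -1, -5, -5, 8, -2, 2, -7, -2)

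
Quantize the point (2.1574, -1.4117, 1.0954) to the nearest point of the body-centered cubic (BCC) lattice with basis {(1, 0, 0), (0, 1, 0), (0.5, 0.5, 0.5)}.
(2, -1, 1)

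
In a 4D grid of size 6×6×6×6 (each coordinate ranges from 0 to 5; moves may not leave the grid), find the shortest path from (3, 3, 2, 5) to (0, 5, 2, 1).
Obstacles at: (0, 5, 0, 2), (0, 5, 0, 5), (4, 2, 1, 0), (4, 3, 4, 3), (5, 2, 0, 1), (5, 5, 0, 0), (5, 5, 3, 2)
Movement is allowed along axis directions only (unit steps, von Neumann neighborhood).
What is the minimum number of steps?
9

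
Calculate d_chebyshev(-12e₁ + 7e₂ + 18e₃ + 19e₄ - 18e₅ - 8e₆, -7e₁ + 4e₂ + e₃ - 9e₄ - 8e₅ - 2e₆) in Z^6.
28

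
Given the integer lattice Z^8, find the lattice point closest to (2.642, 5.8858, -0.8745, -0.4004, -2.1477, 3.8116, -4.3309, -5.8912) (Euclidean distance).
(3, 6, -1, 0, -2, 4, -4, -6)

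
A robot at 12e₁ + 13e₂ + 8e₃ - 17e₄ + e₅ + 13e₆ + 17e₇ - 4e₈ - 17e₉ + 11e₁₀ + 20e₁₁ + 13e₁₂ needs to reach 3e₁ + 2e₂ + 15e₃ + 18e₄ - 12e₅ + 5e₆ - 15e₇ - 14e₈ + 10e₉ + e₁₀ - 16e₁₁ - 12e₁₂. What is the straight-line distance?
74.7195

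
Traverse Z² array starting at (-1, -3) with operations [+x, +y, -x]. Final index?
(-1, -2)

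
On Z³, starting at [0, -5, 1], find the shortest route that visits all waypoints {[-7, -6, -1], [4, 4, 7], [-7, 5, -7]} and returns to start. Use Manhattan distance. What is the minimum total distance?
72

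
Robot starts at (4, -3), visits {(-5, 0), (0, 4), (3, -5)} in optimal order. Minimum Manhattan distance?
24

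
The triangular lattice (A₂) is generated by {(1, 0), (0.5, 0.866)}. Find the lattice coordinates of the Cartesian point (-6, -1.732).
-5b₁ - 2b₂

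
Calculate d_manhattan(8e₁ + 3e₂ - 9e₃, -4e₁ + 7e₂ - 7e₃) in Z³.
18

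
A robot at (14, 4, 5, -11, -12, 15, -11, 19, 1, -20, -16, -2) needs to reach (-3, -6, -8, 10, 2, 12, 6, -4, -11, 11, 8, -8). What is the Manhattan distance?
191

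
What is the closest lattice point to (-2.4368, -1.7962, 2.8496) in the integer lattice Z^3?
(-2, -2, 3)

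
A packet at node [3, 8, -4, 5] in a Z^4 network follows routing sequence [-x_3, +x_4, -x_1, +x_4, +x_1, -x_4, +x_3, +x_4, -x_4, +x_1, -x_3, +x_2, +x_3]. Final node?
(4, 9, -4, 6)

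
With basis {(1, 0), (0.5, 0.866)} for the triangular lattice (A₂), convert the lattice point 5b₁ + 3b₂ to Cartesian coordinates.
(6.5, 2.598)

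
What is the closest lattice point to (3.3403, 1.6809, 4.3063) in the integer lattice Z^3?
(3, 2, 4)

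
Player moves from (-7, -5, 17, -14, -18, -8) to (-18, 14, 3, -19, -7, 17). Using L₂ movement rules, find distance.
38.0657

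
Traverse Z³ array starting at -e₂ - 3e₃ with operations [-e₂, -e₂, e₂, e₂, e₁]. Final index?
(1, -1, -3)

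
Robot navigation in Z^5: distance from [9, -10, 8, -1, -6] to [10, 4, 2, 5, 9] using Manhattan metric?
42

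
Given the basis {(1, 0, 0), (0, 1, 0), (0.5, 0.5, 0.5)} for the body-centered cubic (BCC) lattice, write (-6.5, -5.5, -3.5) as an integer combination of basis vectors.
-3b₁ - 2b₂ - 7b₃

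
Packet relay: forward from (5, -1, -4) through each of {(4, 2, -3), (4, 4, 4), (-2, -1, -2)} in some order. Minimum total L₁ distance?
28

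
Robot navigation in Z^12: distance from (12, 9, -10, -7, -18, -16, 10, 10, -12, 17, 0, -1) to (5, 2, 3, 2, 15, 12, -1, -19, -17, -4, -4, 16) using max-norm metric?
33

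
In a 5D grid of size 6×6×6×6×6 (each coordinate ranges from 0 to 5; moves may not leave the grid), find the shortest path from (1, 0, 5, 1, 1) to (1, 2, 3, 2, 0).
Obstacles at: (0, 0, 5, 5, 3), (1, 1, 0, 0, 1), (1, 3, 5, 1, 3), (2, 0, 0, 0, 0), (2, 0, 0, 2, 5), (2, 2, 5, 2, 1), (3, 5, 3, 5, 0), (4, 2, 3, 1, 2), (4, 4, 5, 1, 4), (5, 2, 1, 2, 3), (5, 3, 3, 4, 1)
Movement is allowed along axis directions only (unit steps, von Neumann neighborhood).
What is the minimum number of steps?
6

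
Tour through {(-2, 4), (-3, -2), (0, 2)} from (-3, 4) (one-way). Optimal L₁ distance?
12
(one optimal route: (-3, 4) → (-2, 4) → (0, 2) → (-3, -2))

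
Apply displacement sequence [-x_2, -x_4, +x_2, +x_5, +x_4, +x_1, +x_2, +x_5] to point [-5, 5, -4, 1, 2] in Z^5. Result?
(-4, 6, -4, 1, 4)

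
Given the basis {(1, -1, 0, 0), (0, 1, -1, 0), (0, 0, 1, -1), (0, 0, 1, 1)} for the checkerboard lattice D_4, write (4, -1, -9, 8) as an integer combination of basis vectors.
4b₁ + 3b₂ - 7b₃ + b₄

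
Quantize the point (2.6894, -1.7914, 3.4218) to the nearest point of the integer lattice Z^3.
(3, -2, 3)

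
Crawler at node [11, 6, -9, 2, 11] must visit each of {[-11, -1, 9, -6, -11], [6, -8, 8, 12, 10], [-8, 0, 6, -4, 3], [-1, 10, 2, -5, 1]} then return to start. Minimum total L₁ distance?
202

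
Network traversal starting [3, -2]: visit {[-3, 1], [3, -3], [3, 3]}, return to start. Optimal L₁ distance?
24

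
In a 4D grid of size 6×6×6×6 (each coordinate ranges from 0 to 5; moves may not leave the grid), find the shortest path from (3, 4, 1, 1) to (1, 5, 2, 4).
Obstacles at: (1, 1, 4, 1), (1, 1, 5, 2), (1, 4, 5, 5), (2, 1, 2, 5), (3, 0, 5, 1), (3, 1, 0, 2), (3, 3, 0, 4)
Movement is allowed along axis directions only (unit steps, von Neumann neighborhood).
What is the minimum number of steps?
7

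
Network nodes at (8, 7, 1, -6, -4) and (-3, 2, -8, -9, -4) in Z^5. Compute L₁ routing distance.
28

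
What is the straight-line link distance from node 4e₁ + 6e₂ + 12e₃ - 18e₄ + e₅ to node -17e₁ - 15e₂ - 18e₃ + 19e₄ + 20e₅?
59.2621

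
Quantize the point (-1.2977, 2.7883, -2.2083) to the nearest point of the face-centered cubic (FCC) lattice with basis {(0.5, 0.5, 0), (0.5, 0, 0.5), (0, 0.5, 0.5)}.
(-1.5, 2.5, -2)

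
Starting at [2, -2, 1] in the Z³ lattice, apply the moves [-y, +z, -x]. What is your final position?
(1, -3, 2)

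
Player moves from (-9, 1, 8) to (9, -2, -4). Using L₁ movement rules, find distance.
33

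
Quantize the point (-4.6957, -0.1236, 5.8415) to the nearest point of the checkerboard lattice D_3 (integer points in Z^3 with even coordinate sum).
(-4, 0, 6)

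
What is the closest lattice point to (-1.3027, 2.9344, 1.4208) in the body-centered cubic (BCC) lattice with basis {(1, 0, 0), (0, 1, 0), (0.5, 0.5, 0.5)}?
(-1.5, 2.5, 1.5)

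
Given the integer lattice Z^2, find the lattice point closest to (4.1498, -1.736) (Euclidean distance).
(4, -2)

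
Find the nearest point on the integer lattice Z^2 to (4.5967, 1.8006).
(5, 2)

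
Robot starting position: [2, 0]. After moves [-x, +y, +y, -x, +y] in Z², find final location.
(0, 3)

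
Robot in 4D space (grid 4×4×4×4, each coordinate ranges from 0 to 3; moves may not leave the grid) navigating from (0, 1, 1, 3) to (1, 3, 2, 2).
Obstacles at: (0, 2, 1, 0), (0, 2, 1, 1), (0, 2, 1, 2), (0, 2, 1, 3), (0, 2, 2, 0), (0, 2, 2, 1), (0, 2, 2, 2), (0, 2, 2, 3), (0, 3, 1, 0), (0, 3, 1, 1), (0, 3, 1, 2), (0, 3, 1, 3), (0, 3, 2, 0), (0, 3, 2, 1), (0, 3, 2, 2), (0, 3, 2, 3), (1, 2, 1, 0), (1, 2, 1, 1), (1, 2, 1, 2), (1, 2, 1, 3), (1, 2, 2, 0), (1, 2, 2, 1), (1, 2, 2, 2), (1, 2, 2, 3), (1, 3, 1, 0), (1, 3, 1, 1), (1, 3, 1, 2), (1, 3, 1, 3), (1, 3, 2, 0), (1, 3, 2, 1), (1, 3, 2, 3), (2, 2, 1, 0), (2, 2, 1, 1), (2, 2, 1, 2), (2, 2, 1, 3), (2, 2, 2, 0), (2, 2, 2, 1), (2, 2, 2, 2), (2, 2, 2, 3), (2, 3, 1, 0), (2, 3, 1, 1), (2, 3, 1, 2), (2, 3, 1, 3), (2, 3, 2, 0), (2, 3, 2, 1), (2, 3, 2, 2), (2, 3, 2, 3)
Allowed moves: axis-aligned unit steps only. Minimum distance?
7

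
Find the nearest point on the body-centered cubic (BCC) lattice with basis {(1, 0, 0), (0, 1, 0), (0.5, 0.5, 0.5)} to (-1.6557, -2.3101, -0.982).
(-2, -2, -1)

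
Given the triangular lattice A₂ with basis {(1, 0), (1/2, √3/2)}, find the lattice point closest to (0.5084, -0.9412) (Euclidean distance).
(0.5, -0.866)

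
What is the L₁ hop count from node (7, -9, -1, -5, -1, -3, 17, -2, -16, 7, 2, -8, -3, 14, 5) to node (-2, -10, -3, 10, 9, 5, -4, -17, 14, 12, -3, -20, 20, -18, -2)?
195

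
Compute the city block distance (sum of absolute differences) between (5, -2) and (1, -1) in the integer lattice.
5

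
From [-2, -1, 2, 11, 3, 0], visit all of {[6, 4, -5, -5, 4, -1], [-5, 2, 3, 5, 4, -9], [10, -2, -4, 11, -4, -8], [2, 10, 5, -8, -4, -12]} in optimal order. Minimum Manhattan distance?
148
(one optimal route: (-2, -1, 2, 11, 3, 0) → (-5, 2, 3, 5, 4, -9) → (10, -2, -4, 11, -4, -8) → (6, 4, -5, -5, 4, -1) → (2, 10, 5, -8, -4, -12))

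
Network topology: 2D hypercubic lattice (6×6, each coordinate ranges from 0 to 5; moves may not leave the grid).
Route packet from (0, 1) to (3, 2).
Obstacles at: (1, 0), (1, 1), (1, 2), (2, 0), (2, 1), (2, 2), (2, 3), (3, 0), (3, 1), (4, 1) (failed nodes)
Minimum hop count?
8
(one shortest path: (0, 1) → (0, 2) → (0, 3) → (1, 3) → (1, 4) → (2, 4) → (3, 4) → (3, 3) → (3, 2))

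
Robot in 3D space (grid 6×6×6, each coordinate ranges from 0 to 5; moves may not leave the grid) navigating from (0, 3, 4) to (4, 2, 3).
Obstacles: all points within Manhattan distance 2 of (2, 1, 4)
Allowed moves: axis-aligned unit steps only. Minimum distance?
6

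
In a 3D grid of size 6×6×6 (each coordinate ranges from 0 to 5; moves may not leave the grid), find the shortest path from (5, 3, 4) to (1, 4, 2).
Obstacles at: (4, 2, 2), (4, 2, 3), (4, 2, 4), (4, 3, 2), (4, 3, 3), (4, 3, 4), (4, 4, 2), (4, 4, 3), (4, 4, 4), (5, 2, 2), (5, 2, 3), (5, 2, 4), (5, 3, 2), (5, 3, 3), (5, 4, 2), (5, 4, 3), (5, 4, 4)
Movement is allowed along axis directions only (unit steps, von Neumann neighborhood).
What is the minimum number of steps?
9
(one shortest path: (5, 3, 4) → (5, 3, 5) → (4, 3, 5) → (3, 3, 5) → (2, 3, 5) → (1, 3, 5) → (1, 4, 5) → (1, 4, 4) → (1, 4, 3) → (1, 4, 2))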